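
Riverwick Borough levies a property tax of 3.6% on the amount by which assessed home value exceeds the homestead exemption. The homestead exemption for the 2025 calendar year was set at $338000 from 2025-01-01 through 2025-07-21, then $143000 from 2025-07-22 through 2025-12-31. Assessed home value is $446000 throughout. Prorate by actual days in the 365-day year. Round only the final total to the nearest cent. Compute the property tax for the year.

$7022.96

2025-01-01 to 2025-07-21: 202 days, exemption $338000 → ($446000 − $338000) × 3.6% × 202/365 = $2151.7151
2025-07-22 to 2025-12-31: 163 days, exemption $143000 → ($446000 − $143000) × 3.6% × 163/365 = $4871.2438
Total = $7022.9589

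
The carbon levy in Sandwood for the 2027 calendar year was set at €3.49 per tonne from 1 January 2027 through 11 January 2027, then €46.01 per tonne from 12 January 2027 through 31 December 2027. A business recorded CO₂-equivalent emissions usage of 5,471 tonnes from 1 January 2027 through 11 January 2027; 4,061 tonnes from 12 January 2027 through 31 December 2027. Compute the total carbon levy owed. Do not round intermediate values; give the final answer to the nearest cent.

1 January – 11 January 2027: 5,471 tonnes at €3.49/tonne → €19,093.79
12 January – 31 December 2027: 4,061 tonnes at €46.01/tonne → €186,846.61

€205,940.40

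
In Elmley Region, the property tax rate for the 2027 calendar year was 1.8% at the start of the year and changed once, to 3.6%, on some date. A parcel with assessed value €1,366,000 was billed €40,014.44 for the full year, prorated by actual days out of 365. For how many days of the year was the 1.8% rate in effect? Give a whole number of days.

Let d = days at the first rate; then 365 − d days at the second rate.
€1,366,000 × [1.8%·d + 3.6%·(365−d)] / 365 = €40,014.44
Solving gives d = 136, so the new rate took effect on 17 May 2027.

136 days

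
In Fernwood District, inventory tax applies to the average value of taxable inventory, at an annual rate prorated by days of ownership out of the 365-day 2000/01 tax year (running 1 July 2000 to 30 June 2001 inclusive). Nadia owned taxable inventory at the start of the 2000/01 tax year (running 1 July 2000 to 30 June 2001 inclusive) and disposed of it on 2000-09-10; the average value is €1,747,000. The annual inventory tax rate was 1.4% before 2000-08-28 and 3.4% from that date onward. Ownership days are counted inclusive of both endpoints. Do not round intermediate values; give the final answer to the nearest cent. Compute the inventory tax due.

€6,164.76

2000-07-01 to 2000-08-27: 58 days at 1.4% → €1,747,000 × 1.4% × 58/365 = €3,886.4767
2000-08-28 to 2000-09-10: 14 days at 3.4% → €1,747,000 × 3.4% × 14/365 = €2,278.2795
Total = €6,164.7562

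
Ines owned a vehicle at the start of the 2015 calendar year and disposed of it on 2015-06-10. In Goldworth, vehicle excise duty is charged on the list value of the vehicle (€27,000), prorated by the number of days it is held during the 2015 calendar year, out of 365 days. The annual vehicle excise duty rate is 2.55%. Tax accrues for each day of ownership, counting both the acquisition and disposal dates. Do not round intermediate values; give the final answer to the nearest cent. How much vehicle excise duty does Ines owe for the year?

Days held (2015-01-01 to 2015-06-10): 161 out of 365
Tax = €27,000 × 2.55% × 161/365 = €303.6945

€303.69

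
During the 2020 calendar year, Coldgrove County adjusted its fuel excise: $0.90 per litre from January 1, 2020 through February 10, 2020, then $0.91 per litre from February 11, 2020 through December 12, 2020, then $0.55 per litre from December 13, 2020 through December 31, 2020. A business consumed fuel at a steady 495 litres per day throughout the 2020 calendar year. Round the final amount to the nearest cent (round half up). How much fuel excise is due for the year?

January 1 – February 10, 2020: 41 days × 495 litres/day = 20,295 litres at $0.90/litre → $18265.50
February 11 – December 12, 2020: 306 days × 495 litres/day = 151,470 litres at $0.91/litre → $137837.70
December 13 – December 31, 2020: 19 days × 495 litres/day = 9,405 litres at $0.55/litre → $5172.75

$161275.95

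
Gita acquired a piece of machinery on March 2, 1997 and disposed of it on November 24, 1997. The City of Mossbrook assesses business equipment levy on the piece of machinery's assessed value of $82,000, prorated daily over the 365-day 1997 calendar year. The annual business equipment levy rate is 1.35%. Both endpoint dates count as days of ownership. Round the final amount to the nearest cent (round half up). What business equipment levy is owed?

$812.81

Days held (March 2 – November 24, 1997): 268 out of 365
Tax = $82,000 × 1.35% × 268/365 = $812.8110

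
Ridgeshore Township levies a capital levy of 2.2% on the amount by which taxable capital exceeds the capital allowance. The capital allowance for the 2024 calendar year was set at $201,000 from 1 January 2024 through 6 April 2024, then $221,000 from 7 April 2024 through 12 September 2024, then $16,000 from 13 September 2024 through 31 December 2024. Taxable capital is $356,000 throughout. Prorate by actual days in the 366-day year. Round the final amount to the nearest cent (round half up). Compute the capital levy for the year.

$4,442.08

1 January – 6 April 2024: 97 days, exemption $201,000 → ($356,000 − $201,000) × 2.2% × 97/366 = $903.7432
7 April – 12 September 2024: 159 days, exemption $221,000 → ($356,000 − $221,000) × 2.2% × 159/366 = $1,290.2459
13 September – 31 December 2024: 110 days, exemption $16,000 → ($356,000 − $16,000) × 2.2% × 110/366 = $2,248.0874
Total = $4,442.0765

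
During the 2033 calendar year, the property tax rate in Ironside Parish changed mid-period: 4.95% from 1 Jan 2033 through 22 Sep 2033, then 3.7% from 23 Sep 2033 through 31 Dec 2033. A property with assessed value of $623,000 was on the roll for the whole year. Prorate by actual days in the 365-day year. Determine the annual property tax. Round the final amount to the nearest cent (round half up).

$28,704.94

1 Jan – 22 Sep 2033: 265 days at 4.95% → $623,000 × 4.95% × 265/365 = $22,389.5959
23 Sep – 31 Dec 2033: 100 days at 3.7% → $623,000 × 3.7% × 100/365 = $6,315.3425
Total = $28,704.9384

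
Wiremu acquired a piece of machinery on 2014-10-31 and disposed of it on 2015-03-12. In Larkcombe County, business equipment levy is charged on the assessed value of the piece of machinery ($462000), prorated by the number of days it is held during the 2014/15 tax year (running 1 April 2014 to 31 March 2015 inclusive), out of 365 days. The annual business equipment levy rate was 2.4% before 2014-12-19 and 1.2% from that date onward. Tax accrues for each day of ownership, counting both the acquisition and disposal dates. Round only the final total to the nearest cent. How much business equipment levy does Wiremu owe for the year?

2014-10-31 to 2014-12-18: 49 days at 2.4% → $462000 × 2.4% × 49/365 = $1488.5260
2014-12-19 to 2015-03-12: 84 days at 1.2% → $462000 × 1.2% × 84/365 = $1275.8795
Total = $2764.4055

$2764.41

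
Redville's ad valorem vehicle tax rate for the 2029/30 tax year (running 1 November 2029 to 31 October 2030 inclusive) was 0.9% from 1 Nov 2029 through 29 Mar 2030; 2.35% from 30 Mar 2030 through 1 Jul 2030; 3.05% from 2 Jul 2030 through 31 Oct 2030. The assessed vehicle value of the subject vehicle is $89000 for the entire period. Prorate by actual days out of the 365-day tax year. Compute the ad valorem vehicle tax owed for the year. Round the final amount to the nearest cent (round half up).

1 Nov 2029 – 29 Mar 2030: 149 days at 0.9% → $89000 × 0.9% × 149/365 = $326.9836
30 Mar – 1 Jul 2030: 94 days at 2.35% → $89000 × 2.35% × 94/365 = $538.6329
2 Jul – 31 Oct 2030: 122 days at 3.05% → $89000 × 3.05% × 122/365 = $907.3123
Total = $1772.9288

$1772.93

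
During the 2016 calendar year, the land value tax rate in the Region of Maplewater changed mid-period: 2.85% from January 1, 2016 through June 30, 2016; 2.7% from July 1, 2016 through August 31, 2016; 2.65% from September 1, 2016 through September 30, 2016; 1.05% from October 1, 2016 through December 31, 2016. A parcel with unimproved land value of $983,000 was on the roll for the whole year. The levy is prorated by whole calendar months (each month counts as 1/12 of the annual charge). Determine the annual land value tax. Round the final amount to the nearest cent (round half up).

January 1 – June 30, 2016: 6 months at 2.85% → $983,000 × 2.85% × 6/12 = $14,007.7500
July 1 – August 31, 2016: 2 months at 2.7% → $983,000 × 2.7% × 2/12 = $4,423.5000
September 1 – September 30, 2016: 1 month at 2.65% → $983,000 × 2.65% × 1/12 = $2,170.7917
October 1 – December 31, 2016: 3 months at 1.05% → $983,000 × 1.05% × 3/12 = $2,580.3750
Total = $23,182.4167

$23,182.42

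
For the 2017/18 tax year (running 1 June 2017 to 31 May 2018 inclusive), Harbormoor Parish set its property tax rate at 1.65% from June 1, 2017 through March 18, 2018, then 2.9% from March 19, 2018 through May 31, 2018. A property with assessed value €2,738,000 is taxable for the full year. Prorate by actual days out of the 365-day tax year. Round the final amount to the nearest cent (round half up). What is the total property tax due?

June 1, 2017 – March 18, 2018: 291 days at 1.65% → €2,738,000 × 1.65% × 291/365 = €36,017.8274
March 19 – May 31, 2018: 74 days at 2.9% → €2,738,000 × 2.9% × 74/365 = €16,097.9397
Total = €52,115.7671

€52,115.77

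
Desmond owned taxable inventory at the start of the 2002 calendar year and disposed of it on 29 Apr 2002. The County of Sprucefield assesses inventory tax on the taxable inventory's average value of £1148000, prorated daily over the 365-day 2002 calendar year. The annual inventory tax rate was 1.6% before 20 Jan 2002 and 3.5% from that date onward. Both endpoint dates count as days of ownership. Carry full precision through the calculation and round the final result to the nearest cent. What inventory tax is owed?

1 Jan – 19 Jan 2002: 19 days at 1.6% → £1148000 × 1.6% × 19/365 = £956.1425
20 Jan – 29 Apr 2002: 100 days at 3.5% → £1148000 × 3.5% × 100/365 = £11008.2192
Total = £11964.3616

£11964.36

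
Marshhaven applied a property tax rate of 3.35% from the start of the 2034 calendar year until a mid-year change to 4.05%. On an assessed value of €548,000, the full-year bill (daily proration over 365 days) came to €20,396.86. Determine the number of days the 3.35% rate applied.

Let d = days at the first rate; then 365 − d days at the second rate.
€548,000 × [3.35%·d + 4.05%·(365−d)] / 365 = €20,396.86
Solving gives d = 171, so the new rate took effect on 21 Jun 2034.

171 days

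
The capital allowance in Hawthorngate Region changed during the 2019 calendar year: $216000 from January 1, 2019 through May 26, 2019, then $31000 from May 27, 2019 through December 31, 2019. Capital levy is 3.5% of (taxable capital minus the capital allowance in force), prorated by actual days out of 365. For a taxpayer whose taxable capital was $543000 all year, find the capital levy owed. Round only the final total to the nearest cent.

January 1 – May 26, 2019: 146 days, exemption $216000 → ($543000 − $216000) × 3.5% × 146/365 = $4578.0000
May 27 – December 31, 2019: 219 days, exemption $31000 → ($543000 − $31000) × 3.5% × 219/365 = $10752.0000
Total = $15330.0000

$15330.00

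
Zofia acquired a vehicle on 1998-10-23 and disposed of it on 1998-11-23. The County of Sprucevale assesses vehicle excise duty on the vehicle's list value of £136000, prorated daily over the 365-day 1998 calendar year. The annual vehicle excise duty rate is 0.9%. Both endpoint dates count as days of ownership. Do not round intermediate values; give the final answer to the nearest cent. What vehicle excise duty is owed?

Days held (1998-10-23 to 1998-11-23): 32 out of 365
Tax = £136000 × 0.9% × 32/365 = £107.3096

£107.31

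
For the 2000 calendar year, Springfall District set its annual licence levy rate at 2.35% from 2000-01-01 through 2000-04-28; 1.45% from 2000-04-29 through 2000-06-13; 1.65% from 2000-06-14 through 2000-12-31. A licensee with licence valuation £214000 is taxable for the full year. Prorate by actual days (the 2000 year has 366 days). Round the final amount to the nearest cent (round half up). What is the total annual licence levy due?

2000-01-01 to 2000-04-28: 119 days at 2.35% → £214000 × 2.35% × 119/366 = £1635.1120
2000-04-29 to 2000-06-13: 46 days at 1.45% → £214000 × 1.45% × 46/366 = £389.9945
2000-06-14 to 2000-12-31: 201 days at 1.65% → £214000 × 1.65% × 201/366 = £1939.1557
Total = £3964.2623

£3964.26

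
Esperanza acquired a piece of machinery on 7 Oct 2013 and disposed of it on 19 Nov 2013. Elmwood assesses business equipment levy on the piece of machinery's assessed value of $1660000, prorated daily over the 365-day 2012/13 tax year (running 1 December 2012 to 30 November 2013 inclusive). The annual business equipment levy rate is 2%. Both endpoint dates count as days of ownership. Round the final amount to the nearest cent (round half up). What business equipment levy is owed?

Days held (7 Oct – 19 Nov 2013): 44 out of 365
Tax = $1660000 × 2% × 44/365 = $4002.1918

$4002.19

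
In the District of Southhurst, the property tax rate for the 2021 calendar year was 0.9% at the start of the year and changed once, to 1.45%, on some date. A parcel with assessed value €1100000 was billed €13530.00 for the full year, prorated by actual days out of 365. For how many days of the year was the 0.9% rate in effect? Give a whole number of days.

Let d = days at the first rate; then 365 − d days at the second rate.
€1100000 × [0.9%·d + 1.45%·(365−d)] / 365 = €13530.00
Solving gives d = 146, so the new rate took effect on May 27, 2021.

146 days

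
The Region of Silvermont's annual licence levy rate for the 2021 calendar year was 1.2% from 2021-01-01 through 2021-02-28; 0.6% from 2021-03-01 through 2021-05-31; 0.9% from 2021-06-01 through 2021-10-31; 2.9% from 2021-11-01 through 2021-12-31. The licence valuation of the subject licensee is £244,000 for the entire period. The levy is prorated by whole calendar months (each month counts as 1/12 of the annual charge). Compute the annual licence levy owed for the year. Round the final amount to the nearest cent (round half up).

2021-01-01 to 2021-02-28: 2 months at 1.2% → £244,000 × 1.2% × 2/12 = £488.0000
2021-03-01 to 2021-05-31: 3 months at 0.6% → £244,000 × 0.6% × 3/12 = £366.0000
2021-06-01 to 2021-10-31: 5 months at 0.9% → £244,000 × 0.9% × 5/12 = £915.0000
2021-11-01 to 2021-12-31: 2 months at 2.9% → £244,000 × 2.9% × 2/12 = £1,179.3333
Total = £2,948.3333

£2,948.33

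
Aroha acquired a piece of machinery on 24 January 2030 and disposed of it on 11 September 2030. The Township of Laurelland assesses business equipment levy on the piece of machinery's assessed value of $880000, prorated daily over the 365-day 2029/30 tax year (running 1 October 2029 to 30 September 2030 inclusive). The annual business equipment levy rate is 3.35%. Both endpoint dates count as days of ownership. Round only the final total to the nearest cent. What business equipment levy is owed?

$18657.21

Days held (24 January – 11 September 2030): 231 out of 365
Tax = $880000 × 3.35% × 231/365 = $18657.2055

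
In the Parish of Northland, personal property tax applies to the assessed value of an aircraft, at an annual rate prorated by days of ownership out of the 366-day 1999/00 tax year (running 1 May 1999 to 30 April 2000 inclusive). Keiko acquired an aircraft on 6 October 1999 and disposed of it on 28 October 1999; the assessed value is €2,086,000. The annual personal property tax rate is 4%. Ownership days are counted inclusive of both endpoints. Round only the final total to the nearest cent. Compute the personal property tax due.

€5,243.50

Days held (6 October – 28 October 1999): 23 out of 366
Tax = €2,086,000 × 4% × 23/366 = €5,243.4973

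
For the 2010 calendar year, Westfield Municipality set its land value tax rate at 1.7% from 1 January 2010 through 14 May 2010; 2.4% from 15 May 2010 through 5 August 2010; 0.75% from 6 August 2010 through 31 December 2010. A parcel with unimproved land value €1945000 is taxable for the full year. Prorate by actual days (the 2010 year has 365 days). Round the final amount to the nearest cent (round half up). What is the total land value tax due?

€28668.77

1 January – 14 May 2010: 134 days at 1.7% → €1945000 × 1.7% × 134/365 = €12138.9315
15 May – 5 August 2010: 83 days at 2.4% → €1945000 × 2.4% × 83/365 = €10614.9041
6 August – 31 December 2010: 148 days at 0.75% → €1945000 × 0.75% × 148/365 = €5914.9315
Total = €28668.7671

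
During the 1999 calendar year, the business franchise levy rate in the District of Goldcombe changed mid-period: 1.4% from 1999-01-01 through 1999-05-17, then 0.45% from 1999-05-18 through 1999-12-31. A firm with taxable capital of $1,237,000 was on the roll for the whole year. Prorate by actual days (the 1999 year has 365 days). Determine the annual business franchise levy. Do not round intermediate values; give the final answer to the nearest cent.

1999-01-01 to 1999-05-17: 137 days at 1.4% → $1,237,000 × 1.4% × 137/365 = $6,500.1808
1999-05-18 to 1999-12-31: 228 days at 0.45% → $1,237,000 × 0.45% × 228/365 = $3,477.1562
Total = $9,977.3370

$9,977.34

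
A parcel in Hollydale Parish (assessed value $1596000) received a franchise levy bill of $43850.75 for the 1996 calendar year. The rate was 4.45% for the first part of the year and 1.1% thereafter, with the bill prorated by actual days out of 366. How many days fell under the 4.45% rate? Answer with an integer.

Let d = days at the first rate; then 366 − d days at the second rate.
$1596000 × [4.45%·d + 1.1%·(366−d)] / 366 = $43850.75
Solving gives d = 180, so the new rate took effect on June 29, 1996.

180 days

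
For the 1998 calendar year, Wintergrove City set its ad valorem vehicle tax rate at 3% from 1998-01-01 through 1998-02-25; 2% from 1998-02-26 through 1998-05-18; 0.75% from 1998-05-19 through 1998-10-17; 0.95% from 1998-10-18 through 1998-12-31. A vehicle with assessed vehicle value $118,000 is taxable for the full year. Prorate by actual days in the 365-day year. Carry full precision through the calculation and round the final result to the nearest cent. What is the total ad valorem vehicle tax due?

$1,672.21

1998-01-01 to 1998-02-25: 56 days at 3% → $118,000 × 3% × 56/365 = $543.1233
1998-02-26 to 1998-05-18: 82 days at 2% → $118,000 × 2% × 82/365 = $530.1918
1998-05-19 to 1998-10-17: 152 days at 0.75% → $118,000 × 0.75% × 152/365 = $368.5479
1998-10-18 to 1998-12-31: 75 days at 0.95% → $118,000 × 0.95% × 75/365 = $230.3425
Total = $1,672.2055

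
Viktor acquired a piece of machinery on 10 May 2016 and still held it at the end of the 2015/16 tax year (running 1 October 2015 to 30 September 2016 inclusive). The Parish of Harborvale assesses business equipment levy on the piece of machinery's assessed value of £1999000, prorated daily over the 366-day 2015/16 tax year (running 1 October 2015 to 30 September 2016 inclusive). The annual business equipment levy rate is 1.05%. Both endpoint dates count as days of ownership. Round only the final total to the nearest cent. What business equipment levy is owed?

£8258.16

Days held (10 May – 30 Sep 2016): 144 out of 366
Tax = £1999000 × 1.05% × 144/366 = £8258.1639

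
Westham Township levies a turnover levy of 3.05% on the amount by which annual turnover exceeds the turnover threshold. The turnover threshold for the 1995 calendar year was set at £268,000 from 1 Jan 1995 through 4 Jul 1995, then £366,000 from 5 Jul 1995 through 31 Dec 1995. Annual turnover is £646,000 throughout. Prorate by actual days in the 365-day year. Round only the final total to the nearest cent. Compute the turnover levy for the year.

£10,054.97

1 Jan – 4 Jul 1995: 185 days, exemption £268,000 → (£646,000 − £268,000) × 3.05% × 185/365 = £5,843.4658
5 Jul – 31 Dec 1995: 180 days, exemption £366,000 → (£646,000 − £366,000) × 3.05% × 180/365 = £4,211.5068
Total = £10,054.9726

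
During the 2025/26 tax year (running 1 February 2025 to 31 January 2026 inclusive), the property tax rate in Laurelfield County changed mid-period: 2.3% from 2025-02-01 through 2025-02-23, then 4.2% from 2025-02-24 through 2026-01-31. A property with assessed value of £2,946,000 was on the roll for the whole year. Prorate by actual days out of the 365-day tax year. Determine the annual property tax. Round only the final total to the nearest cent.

£120,204.87

2025-02-01 to 2025-02-23: 23 days at 2.3% → £2,946,000 × 2.3% × 23/365 = £4,269.6822
2025-02-24 to 2026-01-31: 342 days at 4.2% → £2,946,000 × 4.2% × 342/365 = £115,935.1890
Total = £120,204.8712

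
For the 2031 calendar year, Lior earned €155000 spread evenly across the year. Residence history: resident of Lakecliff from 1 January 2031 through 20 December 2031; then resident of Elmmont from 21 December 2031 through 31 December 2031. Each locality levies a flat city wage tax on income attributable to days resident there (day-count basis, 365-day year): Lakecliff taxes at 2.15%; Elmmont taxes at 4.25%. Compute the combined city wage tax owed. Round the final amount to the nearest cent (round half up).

€3430.60

Lakecliff, 1 January – 20 December 2031: 354 days → €155000 × 2.15% × 354/365 = €3232.0685
Elmmont, 21 December – 31 December 2031: 11 days → €155000 × 4.25% × 11/365 = €198.5274
Total = €3430.5959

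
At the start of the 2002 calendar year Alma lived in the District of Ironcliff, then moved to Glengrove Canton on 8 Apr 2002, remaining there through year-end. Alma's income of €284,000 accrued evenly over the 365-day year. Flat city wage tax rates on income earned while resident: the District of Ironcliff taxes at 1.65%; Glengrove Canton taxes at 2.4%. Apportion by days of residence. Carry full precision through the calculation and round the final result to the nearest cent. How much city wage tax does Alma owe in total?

€6,249.95

The District of Ironcliff, 1 Jan – 7 Apr 2002: 97 days → €284,000 × 1.65% × 97/365 = €1,245.3205
Glengrove Canton, 8 Apr – 31 Dec 2002: 268 days → €284,000 × 2.4% × 268/365 = €5,004.6247
Total = €6,249.9452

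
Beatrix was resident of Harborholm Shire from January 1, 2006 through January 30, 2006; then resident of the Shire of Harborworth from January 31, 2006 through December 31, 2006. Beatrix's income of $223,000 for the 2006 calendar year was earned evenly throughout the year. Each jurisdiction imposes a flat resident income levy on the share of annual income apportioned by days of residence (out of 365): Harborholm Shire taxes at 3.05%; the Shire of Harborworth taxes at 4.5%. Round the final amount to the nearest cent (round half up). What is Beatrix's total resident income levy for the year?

Harborholm Shire, January 1 – January 30, 2006: 30 days → $223,000 × 3.05% × 30/365 = $559.0274
The Shire of Harborworth, January 31 – December 31, 2006: 335 days → $223,000 × 4.5% × 335/365 = $9,210.2055
Total = $9,769.2329

$9,769.23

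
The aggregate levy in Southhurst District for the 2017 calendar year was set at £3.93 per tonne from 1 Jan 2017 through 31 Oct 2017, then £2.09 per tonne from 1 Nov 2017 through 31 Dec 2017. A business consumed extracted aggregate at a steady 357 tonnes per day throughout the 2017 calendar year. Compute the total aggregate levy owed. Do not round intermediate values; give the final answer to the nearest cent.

£472,028.97

1 Jan – 31 Oct 2017: 304 days × 357 tonnes/day = 108,528 tonnes at £3.93/tonne → £426,515.04
1 Nov – 31 Dec 2017: 61 days × 357 tonnes/day = 21,777 tonnes at £2.09/tonne → £45,513.93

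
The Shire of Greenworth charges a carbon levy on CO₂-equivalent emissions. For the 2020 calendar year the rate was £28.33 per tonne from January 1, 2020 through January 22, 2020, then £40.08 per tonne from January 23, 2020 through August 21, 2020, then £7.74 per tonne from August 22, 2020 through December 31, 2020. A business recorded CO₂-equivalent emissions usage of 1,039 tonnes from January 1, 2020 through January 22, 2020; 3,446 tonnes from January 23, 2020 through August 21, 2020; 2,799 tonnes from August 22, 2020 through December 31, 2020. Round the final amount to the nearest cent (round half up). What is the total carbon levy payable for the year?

January 1 – January 22, 2020: 1,039 tonnes at £28.33/tonne → £29,434.87
January 23 – August 21, 2020: 3,446 tonnes at £40.08/tonne → £138,115.68
August 22 – December 31, 2020: 2,799 tonnes at £7.74/tonne → £21,664.26

£189,214.81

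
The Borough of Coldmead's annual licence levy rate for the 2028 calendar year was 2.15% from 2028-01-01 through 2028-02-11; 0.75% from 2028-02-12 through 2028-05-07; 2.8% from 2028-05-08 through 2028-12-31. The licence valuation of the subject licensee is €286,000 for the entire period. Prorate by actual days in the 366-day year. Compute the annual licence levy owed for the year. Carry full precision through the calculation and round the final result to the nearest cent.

2028-01-01 to 2028-02-11: 42 days at 2.15% → €286,000 × 2.15% × 42/366 = €705.6230
2028-02-12 to 2028-05-07: 86 days at 0.75% → €286,000 × 0.75% × 86/366 = €504.0164
2028-05-08 to 2028-12-31: 238 days at 2.8% → €286,000 × 2.8% × 238/366 = €5,207.3880
Total = €6,417.0273

€6,417.03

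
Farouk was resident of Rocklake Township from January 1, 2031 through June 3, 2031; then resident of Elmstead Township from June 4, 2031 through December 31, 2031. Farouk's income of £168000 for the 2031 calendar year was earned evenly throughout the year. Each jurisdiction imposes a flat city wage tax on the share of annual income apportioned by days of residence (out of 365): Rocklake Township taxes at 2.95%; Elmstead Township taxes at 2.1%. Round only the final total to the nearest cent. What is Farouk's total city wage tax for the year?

Rocklake Township, January 1 – June 3, 2031: 154 days → £168000 × 2.95% × 154/365 = £2091.0247
Elmstead Township, June 4 – December 31, 2031: 211 days → £168000 × 2.1% × 211/365 = £2039.4740
Total = £4130.4986

£4130.50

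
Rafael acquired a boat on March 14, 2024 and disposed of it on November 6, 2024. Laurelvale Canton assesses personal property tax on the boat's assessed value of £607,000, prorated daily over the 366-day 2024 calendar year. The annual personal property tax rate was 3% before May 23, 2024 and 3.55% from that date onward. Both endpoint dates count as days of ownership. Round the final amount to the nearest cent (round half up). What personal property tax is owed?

March 14 – May 22, 2024: 70 days at 3% → £607,000 × 3% × 70/366 = £3,482.7869
May 23 – November 6, 2024: 168 days at 3.55% → £607,000 × 3.55% × 168/366 = £9,891.1148
Total = £13,373.9016

£13,373.90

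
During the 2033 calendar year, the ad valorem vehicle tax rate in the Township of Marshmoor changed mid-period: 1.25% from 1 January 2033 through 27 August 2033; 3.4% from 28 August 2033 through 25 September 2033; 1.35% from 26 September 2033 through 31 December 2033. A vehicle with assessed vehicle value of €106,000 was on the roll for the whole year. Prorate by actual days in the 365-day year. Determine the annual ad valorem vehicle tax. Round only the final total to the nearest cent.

1 January – 27 August 2033: 239 days at 1.25% → €106,000 × 1.25% × 239/365 = €867.6027
28 August – 25 September 2033: 29 days at 3.4% → €106,000 × 3.4% × 29/365 = €286.3452
26 September – 31 December 2033: 97 days at 1.35% → €106,000 × 1.35% × 97/365 = €380.2932
Total = €1,534.2411

€1,534.24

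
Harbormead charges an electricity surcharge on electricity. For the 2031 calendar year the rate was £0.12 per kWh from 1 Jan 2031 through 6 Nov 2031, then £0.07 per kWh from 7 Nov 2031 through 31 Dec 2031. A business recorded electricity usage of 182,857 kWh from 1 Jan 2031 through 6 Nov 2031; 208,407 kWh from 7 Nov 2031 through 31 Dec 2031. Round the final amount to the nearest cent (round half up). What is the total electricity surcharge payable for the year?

1 Jan – 6 Nov 2031: 182,857 kWh at £0.12/kWh → £21942.84
7 Nov – 31 Dec 2031: 208,407 kWh at £0.07/kWh → £14588.49

£36531.33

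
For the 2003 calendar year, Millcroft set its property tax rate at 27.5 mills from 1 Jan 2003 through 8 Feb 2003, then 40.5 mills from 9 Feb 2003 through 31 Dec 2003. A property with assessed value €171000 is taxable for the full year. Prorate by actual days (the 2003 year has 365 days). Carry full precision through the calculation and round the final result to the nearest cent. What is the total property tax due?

1 Jan – 8 Feb 2003: 39 days at 27.5 mills → €171000 × 2.75% × 39/365 = €502.4589
9 Feb – 31 Dec 2003: 326 days at 40.5 mills → €171000 × 4.05% × 326/365 = €6185.5151
Total = €6687.9740

€6687.97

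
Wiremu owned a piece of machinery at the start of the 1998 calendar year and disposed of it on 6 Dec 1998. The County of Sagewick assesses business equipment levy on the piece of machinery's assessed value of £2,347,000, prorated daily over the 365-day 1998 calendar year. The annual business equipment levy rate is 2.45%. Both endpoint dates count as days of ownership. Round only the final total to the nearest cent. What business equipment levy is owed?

£53,563.04

Days held (1 Jan – 6 Dec 1998): 340 out of 365
Tax = £2,347,000 × 2.45% × 340/365 = £53,563.0411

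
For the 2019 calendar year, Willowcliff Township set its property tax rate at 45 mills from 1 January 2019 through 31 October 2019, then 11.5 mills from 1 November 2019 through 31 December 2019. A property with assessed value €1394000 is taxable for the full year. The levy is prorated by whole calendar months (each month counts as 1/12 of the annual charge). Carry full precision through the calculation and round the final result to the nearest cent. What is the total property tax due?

1 January – 31 October 2019: 10 months at 45 mills → €1394000 × 4.5% × 10/12 = €52275.0000
1 November – 31 December 2019: 2 months at 11.5 mills → €1394000 × 1.15% × 2/12 = €2671.8333
Total = €54946.8333

€54946.83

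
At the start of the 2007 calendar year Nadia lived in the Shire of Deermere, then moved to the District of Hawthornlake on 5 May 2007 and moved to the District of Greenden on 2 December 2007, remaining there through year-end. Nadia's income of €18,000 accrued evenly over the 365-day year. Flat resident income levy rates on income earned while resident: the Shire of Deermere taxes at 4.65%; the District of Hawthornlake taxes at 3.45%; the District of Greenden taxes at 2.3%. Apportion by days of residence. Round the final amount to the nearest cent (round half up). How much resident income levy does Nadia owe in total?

€677.37

The Shire of Deermere, 1 January – 4 May 2007: 124 days → €18,000 × 4.65% × 124/365 = €284.3507
The District of Hawthornlake, 5 May – 1 December 2007: 211 days → €18,000 × 3.45% × 211/365 = €358.9890
The District of Greenden, 2 December – 31 December 2007: 30 days → €18,000 × 2.3% × 30/365 = €34.0274
Total = €677.3671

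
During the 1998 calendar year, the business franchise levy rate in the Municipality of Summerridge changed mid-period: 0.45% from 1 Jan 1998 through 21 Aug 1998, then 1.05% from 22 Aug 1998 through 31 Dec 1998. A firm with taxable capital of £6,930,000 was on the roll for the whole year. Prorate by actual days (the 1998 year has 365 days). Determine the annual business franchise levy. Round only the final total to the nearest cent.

1 Jan – 21 Aug 1998: 233 days at 0.45% → £6,930,000 × 0.45% × 233/365 = £19,907.1370
22 Aug – 31 Dec 1998: 132 days at 1.05% → £6,930,000 × 1.05% × 132/365 = £26,315.0137
Total = £46,222.1507

£46,222.15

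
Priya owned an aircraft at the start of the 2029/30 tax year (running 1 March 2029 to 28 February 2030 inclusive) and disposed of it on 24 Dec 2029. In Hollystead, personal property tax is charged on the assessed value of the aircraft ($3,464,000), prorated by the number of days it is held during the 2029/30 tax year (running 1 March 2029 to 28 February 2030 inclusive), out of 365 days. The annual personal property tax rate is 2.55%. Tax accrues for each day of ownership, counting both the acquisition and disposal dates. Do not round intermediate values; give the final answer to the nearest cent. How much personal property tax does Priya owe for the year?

$72,359.64

Days held (1 Mar – 24 Dec 2029): 299 out of 365
Tax = $3,464,000 × 2.55% × 299/365 = $72,359.6384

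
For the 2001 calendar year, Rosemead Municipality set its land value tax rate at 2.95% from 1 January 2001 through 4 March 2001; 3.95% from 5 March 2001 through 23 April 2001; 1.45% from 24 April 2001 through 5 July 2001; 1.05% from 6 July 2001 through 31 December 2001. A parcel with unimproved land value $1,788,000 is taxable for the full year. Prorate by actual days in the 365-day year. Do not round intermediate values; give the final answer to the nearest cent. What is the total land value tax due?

$33,171.07

1 January – 4 March 2001: 63 days at 2.95% → $1,788,000 × 2.95% × 63/365 = $9,104.1041
5 March – 23 April 2001: 50 days at 3.95% → $1,788,000 × 3.95% × 50/365 = $9,674.7945
24 April – 5 July 2001: 73 days at 1.45% → $1,788,000 × 1.45% × 73/365 = $5,185.2000
6 July – 31 December 2001: 179 days at 1.05% → $1,788,000 × 1.05% × 179/365 = $9,206.9753
Total = $33,171.0740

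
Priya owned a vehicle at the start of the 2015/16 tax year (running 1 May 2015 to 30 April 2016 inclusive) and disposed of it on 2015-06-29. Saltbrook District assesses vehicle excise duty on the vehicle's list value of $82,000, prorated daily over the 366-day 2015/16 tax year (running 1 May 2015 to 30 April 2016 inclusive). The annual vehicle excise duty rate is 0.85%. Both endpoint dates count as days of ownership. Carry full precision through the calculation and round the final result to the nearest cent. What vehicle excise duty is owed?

Days held (2015-05-01 to 2015-06-29): 60 out of 366
Tax = $82,000 × 0.85% × 60/366 = $114.2623

$114.26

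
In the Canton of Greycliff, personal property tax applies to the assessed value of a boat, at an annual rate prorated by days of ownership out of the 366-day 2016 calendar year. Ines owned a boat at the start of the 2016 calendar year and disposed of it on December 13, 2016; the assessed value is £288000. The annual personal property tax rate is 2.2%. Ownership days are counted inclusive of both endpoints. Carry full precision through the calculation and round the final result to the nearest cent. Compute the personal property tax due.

Days held (January 1 – December 13, 2016): 348 out of 366
Tax = £288000 × 2.2% × 348/366 = £6024.3934

£6024.39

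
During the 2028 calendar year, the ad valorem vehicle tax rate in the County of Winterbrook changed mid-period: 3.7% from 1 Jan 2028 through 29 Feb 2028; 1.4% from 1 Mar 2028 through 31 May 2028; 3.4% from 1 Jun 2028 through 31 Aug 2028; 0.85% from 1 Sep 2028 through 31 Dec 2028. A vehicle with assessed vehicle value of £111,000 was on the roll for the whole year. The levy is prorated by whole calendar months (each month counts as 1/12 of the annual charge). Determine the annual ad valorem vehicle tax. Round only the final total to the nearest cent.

1 Jan – 29 Feb 2028: 2 months at 3.7% → £111,000 × 3.7% × 2/12 = £684.5000
1 Mar – 31 May 2028: 3 months at 1.4% → £111,000 × 1.4% × 3/12 = £388.5000
1 Jun – 31 Aug 2028: 3 months at 3.4% → £111,000 × 3.4% × 3/12 = £943.5000
1 Sep – 31 Dec 2028: 4 months at 0.85% → £111,000 × 0.85% × 4/12 = £314.5000
Total = £2,331.0000

£2,331.00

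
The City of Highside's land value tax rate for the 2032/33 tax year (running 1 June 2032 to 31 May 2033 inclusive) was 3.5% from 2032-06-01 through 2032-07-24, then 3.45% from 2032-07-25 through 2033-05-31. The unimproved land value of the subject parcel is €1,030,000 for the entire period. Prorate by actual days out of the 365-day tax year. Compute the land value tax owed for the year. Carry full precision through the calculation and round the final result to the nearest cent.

€35,611.19

2032-06-01 to 2032-07-24: 54 days at 3.5% → €1,030,000 × 3.5% × 54/365 = €5,333.4247
2032-07-25 to 2033-05-31: 311 days at 3.45% → €1,030,000 × 3.45% × 311/365 = €30,277.7671
Total = €35,611.1918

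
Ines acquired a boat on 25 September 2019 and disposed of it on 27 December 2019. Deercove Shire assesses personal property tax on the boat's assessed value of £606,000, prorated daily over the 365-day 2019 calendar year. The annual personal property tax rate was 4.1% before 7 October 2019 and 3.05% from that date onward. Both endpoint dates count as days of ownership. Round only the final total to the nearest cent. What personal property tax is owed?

25 September – 6 October 2019: 12 days at 4.1% → £606,000 × 4.1% × 12/365 = £816.8548
7 October – 27 December 2019: 82 days at 3.05% → £606,000 × 3.05% × 82/365 = £4,152.3452
Total = £4,969.2000

£4,969.20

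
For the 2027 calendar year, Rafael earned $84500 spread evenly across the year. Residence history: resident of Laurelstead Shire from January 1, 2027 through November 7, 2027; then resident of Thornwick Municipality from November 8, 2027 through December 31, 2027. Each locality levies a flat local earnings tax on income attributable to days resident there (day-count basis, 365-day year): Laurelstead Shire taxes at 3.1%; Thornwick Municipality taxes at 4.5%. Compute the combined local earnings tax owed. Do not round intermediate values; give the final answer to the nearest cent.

$2794.52

Laurelstead Shire, January 1 – November 7, 2027: 311 days → $84500 × 3.1% × 311/365 = $2231.9575
Thornwick Municipality, November 8 – December 31, 2027: 54 days → $84500 × 4.5% × 54/365 = $562.5616
Total = $2794.5192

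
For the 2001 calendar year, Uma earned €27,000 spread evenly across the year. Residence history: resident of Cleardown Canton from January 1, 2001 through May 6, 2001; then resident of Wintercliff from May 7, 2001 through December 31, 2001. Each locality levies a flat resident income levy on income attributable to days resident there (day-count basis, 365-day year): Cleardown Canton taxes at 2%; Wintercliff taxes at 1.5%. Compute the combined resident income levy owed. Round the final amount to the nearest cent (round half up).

€451.60

Cleardown Canton, January 1 – May 6, 2001: 126 days → €27,000 × 2% × 126/365 = €186.4110
Wintercliff, May 7 – December 31, 2001: 239 days → €27,000 × 1.5% × 239/365 = €265.1918
Total = €451.6027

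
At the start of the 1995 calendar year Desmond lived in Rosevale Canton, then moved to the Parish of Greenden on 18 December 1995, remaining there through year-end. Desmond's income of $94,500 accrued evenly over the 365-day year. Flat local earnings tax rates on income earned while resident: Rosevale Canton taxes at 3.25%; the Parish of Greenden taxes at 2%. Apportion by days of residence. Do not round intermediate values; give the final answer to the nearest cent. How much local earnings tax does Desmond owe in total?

$3,025.94

Rosevale Canton, 1 January – 17 December 1995: 351 days → $94,500 × 3.25% × 351/365 = $2,953.4486
The Parish of Greenden, 18 December – 31 December 1995: 14 days → $94,500 × 2% × 14/365 = $72.4932
Total = $3,025.9418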